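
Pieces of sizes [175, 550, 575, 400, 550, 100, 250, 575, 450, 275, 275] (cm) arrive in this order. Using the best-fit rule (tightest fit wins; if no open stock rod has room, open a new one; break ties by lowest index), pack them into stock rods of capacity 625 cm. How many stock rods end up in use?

  175 → stock rod 1 (new)  [load 175/625]
  550 → stock rod 2 (new)  [load 550/625]
  575 → stock rod 3 (new)  [load 575/625]
  400 → stock rod 1  [load 575/625]
  550 → stock rod 4 (new)  [load 550/625]
  100 → stock rod 5 (new)  [load 100/625]
  250 → stock rod 5  [load 350/625]
  575 → stock rod 6 (new)  [load 575/625]
  450 → stock rod 7 (new)  [load 450/625]
  275 → stock rod 5  [load 625/625]
  275 → stock rod 8 (new)  [load 275/625]
8 stock rods opened.

8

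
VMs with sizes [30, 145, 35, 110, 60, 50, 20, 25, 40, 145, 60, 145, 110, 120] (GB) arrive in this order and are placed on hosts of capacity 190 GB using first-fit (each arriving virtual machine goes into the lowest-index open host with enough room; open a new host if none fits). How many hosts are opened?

7

  30 → host 1 (new)  [load 30/190]
  145 → host 1  [load 175/190]
  35 → host 2 (new)  [load 35/190]
  110 → host 2  [load 145/190]
  60 → host 3 (new)  [load 60/190]
  50 → host 3  [load 110/190]
  20 → host 2  [load 165/190]
  25 → host 2  [load 190/190]
  40 → host 3  [load 150/190]
  145 → host 4 (new)  [load 145/190]
  60 → host 5 (new)  [load 60/190]
  145 → host 6 (new)  [load 145/190]
  110 → host 5  [load 170/190]
  120 → host 7 (new)  [load 120/190]
7 hosts opened.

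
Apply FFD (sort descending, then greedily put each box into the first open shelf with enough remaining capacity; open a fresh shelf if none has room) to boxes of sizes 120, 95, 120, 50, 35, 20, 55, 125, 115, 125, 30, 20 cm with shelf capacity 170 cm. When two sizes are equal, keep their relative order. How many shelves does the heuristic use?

Sorted descending: 125, 125, 120, 120, 115, 95, 55, 50, 35, 30, 20, 20.
  125 → shelf 1 (new)  [load 125/170]
  125 → shelf 2 (new)  [load 125/170]
  120 → shelf 3 (new)  [load 120/170]
  120 → shelf 4 (new)  [load 120/170]
  115 → shelf 5 (new)  [load 115/170]
  95 → shelf 6 (new)  [load 95/170]
  55 → shelf 5  [load 170/170]
  50 → shelf 3  [load 170/170]
  35 → shelf 1  [load 160/170]
  30 → shelf 2  [load 155/170]
  20 → shelf 4  [load 140/170]
  20 → shelf 4  [load 160/170]
6 shelves opened.

6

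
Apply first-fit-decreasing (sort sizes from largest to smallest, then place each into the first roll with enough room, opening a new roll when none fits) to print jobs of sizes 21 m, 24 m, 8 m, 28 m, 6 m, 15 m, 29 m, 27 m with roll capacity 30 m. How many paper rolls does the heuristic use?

Sorted descending: 29, 28, 27, 24, 21, 15, 8, 6.
  29 → roll 1 (new)  [load 29/30]
  28 → roll 2 (new)  [load 28/30]
  27 → roll 3 (new)  [load 27/30]
  24 → roll 4 (new)  [load 24/30]
  21 → roll 5 (new)  [load 21/30]
  15 → roll 6 (new)  [load 15/30]
  8 → roll 5  [load 29/30]
  6 → roll 4  [load 30/30]
6 paper rolls opened.

6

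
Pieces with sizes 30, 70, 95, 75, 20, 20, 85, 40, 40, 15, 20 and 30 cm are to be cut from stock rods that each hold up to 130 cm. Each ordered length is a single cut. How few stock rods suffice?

Total = 95 + 85 + 75 + 70 + 40 + 40 + 30 + 30 + 20 + 20 + 20 + 15 = 540 cm.
Lower bound: ⌈540/130⌉ = 5 stock rods.
A packing using 5 stock rods:
  stock rod 1: 95 + 30 = 125
  stock rod 2: 85 + 40 = 125
  stock rod 3: 75 + 40 + 15 = 130
  stock rod 4: 70 + 30 + 20 = 120
  stock rod 5: 20 + 20 = 40
This matches the lower bound, so 5 is optimal.

5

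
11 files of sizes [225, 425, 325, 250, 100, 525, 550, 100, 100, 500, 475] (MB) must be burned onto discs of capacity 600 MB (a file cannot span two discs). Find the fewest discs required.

7

Total = 550 + 525 + 500 + 475 + 425 + 325 + 250 + 225 + 100 + 100 + 100 = 3575 MB.
Lower bound: ⌈3575/600⌉ = 6 discs.
A packing using 7 discs:
  disc 1: 550 = 550
  disc 2: 525 = 525
  disc 3: 500 + 100 = 600
  disc 4: 475 + 100 = 575
  disc 5: 425 + 100 = 525
  disc 6: 325 + 250 = 575
  disc 7: 225 = 225
No arrangement into 6 discs stays within capacity, so 7 is optimal.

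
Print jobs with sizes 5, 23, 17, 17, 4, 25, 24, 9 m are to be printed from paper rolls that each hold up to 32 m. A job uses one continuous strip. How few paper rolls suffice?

5

Total = 25 + 24 + 23 + 17 + 17 + 9 + 5 + 4 = 124 m.
Lower bound: ⌈124/32⌉ = 4 paper rolls.
Also, 5 print jobs each exceed 16 m, and no two of those can share a roll, so at least 5 paper rolls are needed.
A packing using 5 paper rolls:
  roll 1: 25 + 5 = 30
  roll 2: 24 + 4 = 28
  roll 3: 23 + 9 = 32
  roll 4: 17 = 17
  roll 5: 17 = 17
This matches the lower bound, so 5 is optimal.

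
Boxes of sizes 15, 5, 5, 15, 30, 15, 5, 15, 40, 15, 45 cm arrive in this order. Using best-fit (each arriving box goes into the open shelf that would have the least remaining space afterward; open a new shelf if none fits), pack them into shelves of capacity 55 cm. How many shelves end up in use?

  15 → shelf 1 (new)  [load 15/55]
  5 → shelf 1  [load 20/55]
  5 → shelf 1  [load 25/55]
  15 → shelf 1  [load 40/55]
  30 → shelf 2 (new)  [load 30/55]
  15 → shelf 1  [load 55/55]
  5 → shelf 2  [load 35/55]
  15 → shelf 2  [load 50/55]
  40 → shelf 3 (new)  [load 40/55]
  15 → shelf 3  [load 55/55]
  45 → shelf 4 (new)  [load 45/55]
4 shelves opened.

4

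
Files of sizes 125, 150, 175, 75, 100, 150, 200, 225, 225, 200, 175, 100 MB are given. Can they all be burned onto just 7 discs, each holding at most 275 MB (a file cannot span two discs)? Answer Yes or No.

Total = 1900 MB; ⌈1900/275⌉ = 7.
8 files each exceed half the capacity and cannot share a disc, forcing at least 8 discs.
At least 8 discs are required, but only 7 are allowed.

No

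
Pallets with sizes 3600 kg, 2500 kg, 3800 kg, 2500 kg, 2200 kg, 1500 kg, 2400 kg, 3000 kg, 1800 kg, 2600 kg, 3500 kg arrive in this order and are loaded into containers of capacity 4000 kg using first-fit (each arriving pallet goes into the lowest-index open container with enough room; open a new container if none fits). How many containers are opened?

  3600 → container 1 (new)  [load 3600/4000]
  2500 → container 2 (new)  [load 2500/4000]
  3800 → container 3 (new)  [load 3800/4000]
  2500 → container 4 (new)  [load 2500/4000]
  2200 → container 5 (new)  [load 2200/4000]
  1500 → container 2  [load 4000/4000]
  2400 → container 6 (new)  [load 2400/4000]
  3000 → container 7 (new)  [load 3000/4000]
  1800 → container 5  [load 4000/4000]
  2600 → container 8 (new)  [load 2600/4000]
  3500 → container 9 (new)  [load 3500/4000]
9 containers opened.

9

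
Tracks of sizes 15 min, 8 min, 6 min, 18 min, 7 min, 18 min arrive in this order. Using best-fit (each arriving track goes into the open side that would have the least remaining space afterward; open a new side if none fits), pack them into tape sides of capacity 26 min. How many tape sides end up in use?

3

  15 → side 1 (new)  [load 15/26]
  8 → side 1  [load 23/26]
  6 → side 2 (new)  [load 6/26]
  18 → side 2  [load 24/26]
  7 → side 3 (new)  [load 7/26]
  18 → side 3  [load 25/26]
3 tape sides opened.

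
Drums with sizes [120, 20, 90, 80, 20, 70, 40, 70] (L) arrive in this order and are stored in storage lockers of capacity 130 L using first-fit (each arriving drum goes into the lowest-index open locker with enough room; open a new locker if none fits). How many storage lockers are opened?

5

  120 → locker 1 (new)  [load 120/130]
  20 → locker 2 (new)  [load 20/130]
  90 → locker 2  [load 110/130]
  80 → locker 3 (new)  [load 80/130]
  20 → locker 2  [load 130/130]
  70 → locker 4 (new)  [load 70/130]
  40 → locker 3  [load 120/130]
  70 → locker 5 (new)  [load 70/130]
5 storage lockers opened.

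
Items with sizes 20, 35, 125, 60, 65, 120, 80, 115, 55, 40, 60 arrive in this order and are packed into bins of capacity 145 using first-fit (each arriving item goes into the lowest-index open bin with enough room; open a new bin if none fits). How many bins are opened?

7

  20 → bin 1 (new)  [load 20/145]
  35 → bin 1  [load 55/145]
  125 → bin 2 (new)  [load 125/145]
  60 → bin 1  [load 115/145]
  65 → bin 3 (new)  [load 65/145]
  120 → bin 4 (new)  [load 120/145]
  80 → bin 3  [load 145/145]
  115 → bin 5 (new)  [load 115/145]
  55 → bin 6 (new)  [load 55/145]
  40 → bin 6  [load 95/145]
  60 → bin 7 (new)  [load 60/145]
7 bins opened.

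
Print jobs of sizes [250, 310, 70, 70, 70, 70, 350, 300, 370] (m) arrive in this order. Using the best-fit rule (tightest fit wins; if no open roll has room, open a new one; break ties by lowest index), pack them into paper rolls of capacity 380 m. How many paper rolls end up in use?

  250 → roll 1 (new)  [load 250/380]
  310 → roll 2 (new)  [load 310/380]
  70 → roll 2  [load 380/380]
  70 → roll 1  [load 320/380]
  70 → roll 3 (new)  [load 70/380]
  70 → roll 3  [load 140/380]
  350 → roll 4 (new)  [load 350/380]
  300 → roll 5 (new)  [load 300/380]
  370 → roll 6 (new)  [load 370/380]
6 paper rolls opened.

6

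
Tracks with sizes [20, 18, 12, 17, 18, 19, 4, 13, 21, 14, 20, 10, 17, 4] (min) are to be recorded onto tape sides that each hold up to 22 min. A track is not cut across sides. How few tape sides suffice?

Total = 21 + 20 + 20 + 19 + 18 + 18 + 17 + 17 + 14 + 13 + 12 + 10 + 4 + 4 = 207 min.
Lower bound: ⌈207/22⌉ = 10 tape sides.
Also, 11 tracks each exceed 11 min, and no two of those can share a side, so at least 11 tape sides are needed.
A packing using 11 tape sides:
  side 1: 21 = 21
  side 2: 20 = 20
  side 3: 20 = 20
  side 4: 19 = 19
  side 5: 18 + 4 = 22
  side 6: 18 + 4 = 22
  side 7: 17 = 17
  side 8: 17 = 17
  side 9: 14 = 14
  side 10: 13 = 13
  side 11: 12 + 10 = 22
This matches the lower bound, so 11 is optimal.

11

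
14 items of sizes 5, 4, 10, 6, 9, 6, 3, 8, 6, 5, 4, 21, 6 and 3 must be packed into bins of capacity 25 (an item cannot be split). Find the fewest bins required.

Total = 21 + 10 + 9 + 8 + 6 + 6 + 6 + 6 + 5 + 5 + 4 + 4 + 3 + 3 = 96.
Lower bound: ⌈96/25⌉ = 4 bins.
A packing using 4 bins:
  bin 1: 21 + 4 = 25
  bin 2: 10 + 9 + 6 = 25
  bin 3: 8 + 6 + 6 + 5 = 25
  bin 4: 6 + 5 + 4 + 3 + 3 = 21
This matches the lower bound, so 4 is optimal.

4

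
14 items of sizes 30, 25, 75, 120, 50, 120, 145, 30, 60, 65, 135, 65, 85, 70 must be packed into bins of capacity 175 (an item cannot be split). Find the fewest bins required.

7

Total = 145 + 135 + 120 + 120 + 85 + 75 + 70 + 65 + 65 + 60 + 50 + 30 + 30 + 25 = 1075.
Lower bound: ⌈1075/175⌉ = 7 bins.
A packing using 7 bins:
  bin 1: 145 + 30 = 175
  bin 2: 135 + 30 = 165
  bin 3: 120 + 50 = 170
  bin 4: 120 + 25 = 145
  bin 5: 85 + 75 = 160
  bin 6: 70 + 65 = 135
  bin 7: 65 + 60 = 125
This matches the lower bound, so 7 is optimal.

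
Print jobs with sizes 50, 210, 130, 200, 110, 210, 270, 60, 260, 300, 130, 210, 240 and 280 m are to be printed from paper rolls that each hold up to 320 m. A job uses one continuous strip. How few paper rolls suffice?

Total = 300 + 280 + 270 + 260 + 240 + 210 + 210 + 210 + 200 + 130 + 130 + 110 + 60 + 50 = 2660 m.
Lower bound: ⌈2660/320⌉ = 9 paper rolls.
A packing using 10 paper rolls:
  roll 1: 300 = 300
  roll 2: 280 = 280
  roll 3: 270 + 50 = 320
  roll 4: 260 + 60 = 320
  roll 5: 240 = 240
  roll 6: 210 + 110 = 320
  roll 7: 210 = 210
  roll 8: 210 = 210
  roll 9: 200 = 200
  roll 10: 130 + 130 = 260
No arrangement into 9 paper rolls stays within capacity, so 10 is optimal.

10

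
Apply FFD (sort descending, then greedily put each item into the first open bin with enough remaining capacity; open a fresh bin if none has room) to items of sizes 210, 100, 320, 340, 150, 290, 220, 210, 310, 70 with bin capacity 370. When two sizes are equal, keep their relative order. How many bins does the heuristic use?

7

Sorted descending: 340, 320, 310, 290, 220, 210, 210, 150, 100, 70.
  340 → bin 1 (new)  [load 340/370]
  320 → bin 2 (new)  [load 320/370]
  310 → bin 3 (new)  [load 310/370]
  290 → bin 4 (new)  [load 290/370]
  220 → bin 5 (new)  [load 220/370]
  210 → bin 6 (new)  [load 210/370]
  210 → bin 7 (new)  [load 210/370]
  150 → bin 5  [load 370/370]
  100 → bin 6  [load 310/370]
  70 → bin 4  [load 360/370]
7 bins opened.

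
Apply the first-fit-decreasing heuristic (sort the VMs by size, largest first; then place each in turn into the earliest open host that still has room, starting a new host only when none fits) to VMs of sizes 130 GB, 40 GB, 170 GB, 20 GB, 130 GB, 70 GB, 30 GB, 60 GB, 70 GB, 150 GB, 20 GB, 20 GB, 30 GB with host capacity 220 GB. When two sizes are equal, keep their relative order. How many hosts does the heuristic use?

5

Sorted descending: 170, 150, 130, 130, 70, 70, 60, 40, 30, 30, 20, 20, 20.
  170 → host 1 (new)  [load 170/220]
  150 → host 2 (new)  [load 150/220]
  130 → host 3 (new)  [load 130/220]
  130 → host 4 (new)  [load 130/220]
  70 → host 2  [load 220/220]
  70 → host 3  [load 200/220]
  60 → host 4  [load 190/220]
  40 → host 1  [load 210/220]
  30 → host 4  [load 220/220]
  30 → host 5 (new)  [load 30/220]
  20 → host 3  [load 220/220]
  20 → host 5  [load 50/220]
  20 → host 5  [load 70/220]
5 hosts opened.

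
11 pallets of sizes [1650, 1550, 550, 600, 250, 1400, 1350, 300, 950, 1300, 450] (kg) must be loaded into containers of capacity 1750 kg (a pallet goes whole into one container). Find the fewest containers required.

7

Total = 1650 + 1550 + 1400 + 1350 + 1300 + 950 + 600 + 550 + 450 + 300 + 250 = 10350 kg.
Lower bound: ⌈10350/1750⌉ = 6 containers.
A packing using 7 containers:
  container 1: 1650 = 1650
  container 2: 1550 = 1550
  container 3: 1400 + 300 = 1700
  container 4: 1350 + 250 = 1600
  container 5: 1300 + 450 = 1750
  container 6: 950 + 600 = 1550
  container 7: 550 = 550
No arrangement into 6 containers stays within capacity, so 7 is optimal.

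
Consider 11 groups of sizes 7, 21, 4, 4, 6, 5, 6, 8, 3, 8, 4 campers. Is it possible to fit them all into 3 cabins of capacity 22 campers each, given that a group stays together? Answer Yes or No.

Total = 76 campers; ⌈76/22⌉ = 4.
At least 4 cabins are required, but only 3 are allowed.

No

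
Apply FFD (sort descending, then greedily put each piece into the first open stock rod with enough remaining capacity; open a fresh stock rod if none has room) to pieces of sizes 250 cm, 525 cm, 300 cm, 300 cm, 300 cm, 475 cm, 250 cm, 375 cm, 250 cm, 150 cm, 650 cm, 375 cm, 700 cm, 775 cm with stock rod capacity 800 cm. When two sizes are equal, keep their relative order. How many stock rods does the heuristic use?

Sorted descending: 775, 700, 650, 525, 475, 375, 375, 300, 300, 300, 250, 250, 250, 150.
  775 → stock rod 1 (new)  [load 775/800]
  700 → stock rod 2 (new)  [load 700/800]
  650 → stock rod 3 (new)  [load 650/800]
  525 → stock rod 4 (new)  [load 525/800]
  475 → stock rod 5 (new)  [load 475/800]
  375 → stock rod 6 (new)  [load 375/800]
  375 → stock rod 6  [load 750/800]
  300 → stock rod 5  [load 775/800]
  300 → stock rod 7 (new)  [load 300/800]
  300 → stock rod 7  [load 600/800]
  250 → stock rod 4  [load 775/800]
  250 → stock rod 8 (new)  [load 250/800]
  250 → stock rod 8  [load 500/800]
  150 → stock rod 3  [load 800/800]
8 stock rods opened.

8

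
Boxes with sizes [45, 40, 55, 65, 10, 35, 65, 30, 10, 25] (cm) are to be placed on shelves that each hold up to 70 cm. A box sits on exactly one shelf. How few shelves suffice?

Total = 65 + 65 + 55 + 45 + 40 + 35 + 30 + 25 + 10 + 10 = 380 cm.
Lower bound: ⌈380/70⌉ = 6 shelves.
A packing using 6 shelves:
  shelf 1: 65 = 65
  shelf 2: 65 = 65
  shelf 3: 55 + 10 = 65
  shelf 4: 45 + 25 = 70
  shelf 5: 40 + 30 = 70
  shelf 6: 35 + 10 = 45
This matches the lower bound, so 6 is optimal.

6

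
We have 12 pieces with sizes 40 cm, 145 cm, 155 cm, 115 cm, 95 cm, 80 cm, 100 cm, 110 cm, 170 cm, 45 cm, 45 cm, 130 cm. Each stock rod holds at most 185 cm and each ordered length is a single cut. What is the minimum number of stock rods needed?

Total = 170 + 155 + 145 + 130 + 115 + 110 + 100 + 95 + 80 + 45 + 45 + 40 = 1230 cm.
Lower bound: ⌈1230/185⌉ = 7 stock rods.
Also, 8 pieces each exceed 185/2 cm, and no two of those can share a stock rod, so at least 8 stock rods are needed.
A packing using 8 stock rods:
  stock rod 1: 170 = 170
  stock rod 2: 155 = 155
  stock rod 3: 145 + 40 = 185
  stock rod 4: 130 + 45 = 175
  stock rod 5: 115 + 45 = 160
  stock rod 6: 110 = 110
  stock rod 7: 100 + 80 = 180
  stock rod 8: 95 = 95
This matches the lower bound, so 8 is optimal.

8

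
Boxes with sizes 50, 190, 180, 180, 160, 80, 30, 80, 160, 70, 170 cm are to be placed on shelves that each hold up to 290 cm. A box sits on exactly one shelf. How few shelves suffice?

Total = 190 + 180 + 180 + 170 + 160 + 160 + 80 + 80 + 70 + 50 + 30 = 1350 cm.
Lower bound: ⌈1350/290⌉ = 5 shelves.
Also, 6 boxes each exceed 145 cm, and no two of those can share a shelf, so at least 6 shelves are needed.
A packing using 6 shelves:
  shelf 1: 190 + 80 = 270
  shelf 2: 180 + 80 + 30 = 290
  shelf 3: 180 + 70 = 250
  shelf 4: 170 + 50 = 220
  shelf 5: 160 = 160
  shelf 6: 160 = 160
This matches the lower bound, so 6 is optimal.

6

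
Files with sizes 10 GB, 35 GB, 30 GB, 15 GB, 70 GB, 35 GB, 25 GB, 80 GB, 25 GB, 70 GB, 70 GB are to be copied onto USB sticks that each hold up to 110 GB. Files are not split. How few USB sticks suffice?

5

Total = 80 + 70 + 70 + 70 + 35 + 35 + 30 + 25 + 25 + 15 + 10 = 465 GB.
Lower bound: ⌈465/110⌉ = 5 USB sticks.
A packing using 5 USB sticks:
  USB stick 1: 80 + 30 = 110
  USB stick 2: 70 + 35 = 105
  USB stick 3: 70 + 35 = 105
  USB stick 4: 70 + 25 + 15 = 110
  USB stick 5: 25 + 10 = 35
This matches the lower bound, so 5 is optimal.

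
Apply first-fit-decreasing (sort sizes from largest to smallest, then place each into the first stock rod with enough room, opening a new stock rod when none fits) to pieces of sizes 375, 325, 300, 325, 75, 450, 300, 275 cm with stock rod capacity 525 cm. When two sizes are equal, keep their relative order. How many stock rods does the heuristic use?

7

Sorted descending: 450, 375, 325, 325, 300, 300, 275, 75.
  450 → stock rod 1 (new)  [load 450/525]
  375 → stock rod 2 (new)  [load 375/525]
  325 → stock rod 3 (new)  [load 325/525]
  325 → stock rod 4 (new)  [load 325/525]
  300 → stock rod 5 (new)  [load 300/525]
  300 → stock rod 6 (new)  [load 300/525]
  275 → stock rod 7 (new)  [load 275/525]
  75 → stock rod 1  [load 525/525]
7 stock rods opened.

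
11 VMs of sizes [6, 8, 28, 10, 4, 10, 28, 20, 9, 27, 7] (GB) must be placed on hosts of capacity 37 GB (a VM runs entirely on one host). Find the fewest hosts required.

Total = 28 + 28 + 27 + 20 + 10 + 10 + 9 + 8 + 7 + 6 + 4 = 157 GB.
Lower bound: ⌈157/37⌉ = 5 hosts.
A packing using 5 hosts:
  host 1: 28 + 9 = 37
  host 2: 28 + 8 = 36
  host 3: 27 + 10 = 37
  host 4: 20 + 10 + 7 = 37
  host 5: 6 + 4 = 10
This matches the lower bound, so 5 is optimal.

5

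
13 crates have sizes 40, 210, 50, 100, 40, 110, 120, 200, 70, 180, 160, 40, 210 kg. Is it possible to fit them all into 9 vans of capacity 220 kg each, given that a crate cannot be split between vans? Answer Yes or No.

Yes

A valid assignment using 8 vans:
  van 1: 210 = 210
  van 2: 210 = 210
  van 3: 200 = 200
  van 4: 180 + 40 = 220
  van 5: 160 + 50 = 210
  van 6: 120 + 100 = 220
  van 7: 110 + 70 + 40 = 220
  van 8: 40 = 40
That uses only 8 ≤ 9, so 9 vans are enough.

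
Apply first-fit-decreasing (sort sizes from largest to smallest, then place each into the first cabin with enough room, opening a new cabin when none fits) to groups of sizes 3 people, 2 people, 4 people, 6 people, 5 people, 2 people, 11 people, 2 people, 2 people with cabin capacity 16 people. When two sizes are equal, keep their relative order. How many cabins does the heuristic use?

Sorted descending: 11, 6, 5, 4, 3, 2, 2, 2, 2.
  11 → cabin 1 (new)  [load 11/16]
  6 → cabin 2 (new)  [load 6/16]
  5 → cabin 1  [load 16/16]
  4 → cabin 2  [load 10/16]
  3 → cabin 2  [load 13/16]
  2 → cabin 2  [load 15/16]
  2 → cabin 3 (new)  [load 2/16]
  2 → cabin 3  [load 4/16]
  2 → cabin 3  [load 6/16]
3 cabins opened.

3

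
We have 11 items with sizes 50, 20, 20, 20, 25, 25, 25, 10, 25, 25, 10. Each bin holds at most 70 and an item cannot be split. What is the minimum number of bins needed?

4

Total = 50 + 25 + 25 + 25 + 25 + 25 + 20 + 20 + 20 + 10 + 10 = 255.
Lower bound: ⌈255/70⌉ = 4 bins.
A packing using 4 bins:
  bin 1: 50 + 20 = 70
  bin 2: 25 + 25 + 20 = 70
  bin 3: 25 + 25 + 20 = 70
  bin 4: 25 + 10 + 10 = 45
This matches the lower bound, so 4 is optimal.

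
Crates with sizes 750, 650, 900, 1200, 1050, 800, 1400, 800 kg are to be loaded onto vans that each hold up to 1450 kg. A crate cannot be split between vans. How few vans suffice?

7

Total = 1400 + 1200 + 1050 + 900 + 800 + 800 + 750 + 650 = 7550 kg.
Lower bound: ⌈7550/1450⌉ = 6 vans.
Also, 7 crates each exceed 725 kg, and no two of those can share a van, so at least 7 vans are needed.
A packing using 7 vans:
  van 1: 1400 = 1400
  van 2: 1200 = 1200
  van 3: 1050 = 1050
  van 4: 900 = 900
  van 5: 800 + 650 = 1450
  van 6: 800 = 800
  van 7: 750 = 750
This matches the lower bound, so 7 is optimal.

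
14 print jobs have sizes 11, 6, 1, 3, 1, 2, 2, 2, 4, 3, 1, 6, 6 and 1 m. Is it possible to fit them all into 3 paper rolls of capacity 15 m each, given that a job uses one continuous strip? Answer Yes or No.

No

Total = 49 m; ⌈49/15⌉ = 4.
At least 4 paper rolls are required, but only 3 are allowed.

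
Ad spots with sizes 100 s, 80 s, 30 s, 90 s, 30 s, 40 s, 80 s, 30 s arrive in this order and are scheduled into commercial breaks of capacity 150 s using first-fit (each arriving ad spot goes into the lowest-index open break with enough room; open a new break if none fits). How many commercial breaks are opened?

4

  100 → break 1 (new)  [load 100/150]
  80 → break 2 (new)  [load 80/150]
  30 → break 1  [load 130/150]
  90 → break 3 (new)  [load 90/150]
  30 → break 2  [load 110/150]
  40 → break 2  [load 150/150]
  80 → break 4 (new)  [load 80/150]
  30 → break 3  [load 120/150]
4 commercial breaks opened.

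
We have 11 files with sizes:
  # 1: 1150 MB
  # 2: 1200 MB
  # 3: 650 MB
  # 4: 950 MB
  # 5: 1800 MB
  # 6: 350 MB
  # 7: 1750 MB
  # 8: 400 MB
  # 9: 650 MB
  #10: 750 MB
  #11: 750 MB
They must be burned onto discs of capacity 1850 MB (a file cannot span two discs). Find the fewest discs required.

6

Total = 1800 + 1750 + 1200 + 1150 + 950 + 750 + 750 + 650 + 650 + 400 + 350 = 10400 MB.
Lower bound: ⌈10400/1850⌉ = 6 discs.
A packing using 6 discs:
  disc 1: 1800 = 1800
  disc 2: 1750 = 1750
  disc 3: 1200 + 650 = 1850
  disc 4: 1150 + 650 = 1800
  disc 5: 950 + 750 = 1700
  disc 6: 750 + 400 + 350 = 1500
This matches the lower bound, so 6 is optimal.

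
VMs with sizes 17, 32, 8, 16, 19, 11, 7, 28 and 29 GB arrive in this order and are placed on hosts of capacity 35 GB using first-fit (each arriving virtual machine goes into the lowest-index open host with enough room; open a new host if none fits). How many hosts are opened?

  17 → host 1 (new)  [load 17/35]
  32 → host 2 (new)  [load 32/35]
  8 → host 1  [load 25/35]
  16 → host 3 (new)  [load 16/35]
  19 → host 3  [load 35/35]
  11 → host 4 (new)  [load 11/35]
  7 → host 1  [load 32/35]
  28 → host 5 (new)  [load 28/35]
  29 → host 6 (new)  [load 29/35]
6 hosts opened.

6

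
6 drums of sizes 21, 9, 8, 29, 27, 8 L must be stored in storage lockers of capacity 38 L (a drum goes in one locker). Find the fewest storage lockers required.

3

Total = 29 + 27 + 21 + 9 + 8 + 8 = 102 L.
Lower bound: ⌈102/38⌉ = 3 storage lockers.
A packing using 3 storage lockers:
  locker 1: 29 + 9 = 38
  locker 2: 27 + 8 = 35
  locker 3: 21 + 8 = 29
This matches the lower bound, so 3 is optimal.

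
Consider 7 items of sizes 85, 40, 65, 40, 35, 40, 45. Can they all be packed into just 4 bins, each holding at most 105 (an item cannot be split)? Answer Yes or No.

A valid assignment using 4 bins:
  bin 1: 85 = 85
  bin 2: 65 + 40 = 105
  bin 3: 45 + 40 = 85
  bin 4: 40 + 35 = 75
Every load is within 105, so 4 bins suffice.

Yes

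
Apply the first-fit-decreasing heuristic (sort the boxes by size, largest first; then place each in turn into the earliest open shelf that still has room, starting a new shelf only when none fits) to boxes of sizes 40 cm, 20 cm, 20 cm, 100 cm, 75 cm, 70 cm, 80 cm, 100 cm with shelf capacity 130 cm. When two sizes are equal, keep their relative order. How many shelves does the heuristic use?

5

Sorted descending: 100, 100, 80, 75, 70, 40, 20, 20.
  100 → shelf 1 (new)  [load 100/130]
  100 → shelf 2 (new)  [load 100/130]
  80 → shelf 3 (new)  [load 80/130]
  75 → shelf 4 (new)  [load 75/130]
  70 → shelf 5 (new)  [load 70/130]
  40 → shelf 3  [load 120/130]
  20 → shelf 1  [load 120/130]
  20 → shelf 2  [load 120/130]
5 shelves opened.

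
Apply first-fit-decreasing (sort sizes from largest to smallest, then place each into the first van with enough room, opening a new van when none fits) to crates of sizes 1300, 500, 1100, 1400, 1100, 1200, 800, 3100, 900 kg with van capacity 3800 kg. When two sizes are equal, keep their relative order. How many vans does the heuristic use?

Sorted descending: 3100, 1400, 1300, 1200, 1100, 1100, 900, 800, 500.
  3100 → van 1 (new)  [load 3100/3800]
  1400 → van 2 (new)  [load 1400/3800]
  1300 → van 2  [load 2700/3800]
  1200 → van 3 (new)  [load 1200/3800]
  1100 → van 2  [load 3800/3800]
  1100 → van 3  [load 2300/3800]
  900 → van 3  [load 3200/3800]
  800 → van 4 (new)  [load 800/3800]
  500 → van 1  [load 3600/3800]
4 vans opened.

4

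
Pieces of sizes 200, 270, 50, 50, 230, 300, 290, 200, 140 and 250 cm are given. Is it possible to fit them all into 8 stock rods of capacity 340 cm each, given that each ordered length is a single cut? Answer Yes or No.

Yes

A valid assignment using 7 stock rods:
  stock rod 1: 300 = 300
  stock rod 2: 290 + 50 = 340
  stock rod 3: 270 + 50 = 320
  stock rod 4: 250 = 250
  stock rod 5: 230 = 230
  stock rod 6: 200 + 140 = 340
  stock rod 7: 200 = 200
That uses only 7 ≤ 8, so 8 stock rods are enough.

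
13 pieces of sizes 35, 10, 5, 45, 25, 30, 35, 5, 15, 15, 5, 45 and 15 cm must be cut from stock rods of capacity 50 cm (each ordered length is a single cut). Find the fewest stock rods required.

Total = 45 + 45 + 35 + 35 + 30 + 25 + 15 + 15 + 15 + 10 + 5 + 5 + 5 = 285 cm.
Lower bound: ⌈285/50⌉ = 6 stock rods.
A packing using 6 stock rods:
  stock rod 1: 45 + 5 = 50
  stock rod 2: 45 + 5 = 50
  stock rod 3: 35 + 15 = 50
  stock rod 4: 35 + 15 = 50
  stock rod 5: 30 + 15 + 5 = 50
  stock rod 6: 25 + 10 = 35
This matches the lower bound, so 6 is optimal.

6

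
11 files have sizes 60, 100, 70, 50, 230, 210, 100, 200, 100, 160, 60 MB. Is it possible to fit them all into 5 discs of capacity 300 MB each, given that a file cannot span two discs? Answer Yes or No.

Yes

A valid assignment using 5 discs:
  disc 1: 230 + 70 = 300
  disc 2: 210 + 60 = 270
  disc 3: 200 + 100 = 300
  disc 4: 160 + 100 = 260
  disc 5: 100 + 60 + 50 = 210
Every load is within 300 MB, so 5 discs suffice.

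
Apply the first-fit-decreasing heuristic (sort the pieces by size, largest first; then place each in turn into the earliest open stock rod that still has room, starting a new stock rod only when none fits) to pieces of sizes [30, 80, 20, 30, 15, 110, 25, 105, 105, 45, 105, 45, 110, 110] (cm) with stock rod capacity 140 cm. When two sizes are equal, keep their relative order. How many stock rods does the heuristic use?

Sorted descending: 110, 110, 110, 105, 105, 105, 80, 45, 45, 30, 30, 25, 20, 15.
  110 → stock rod 1 (new)  [load 110/140]
  110 → stock rod 2 (new)  [load 110/140]
  110 → stock rod 3 (new)  [load 110/140]
  105 → stock rod 4 (new)  [load 105/140]
  105 → stock rod 5 (new)  [load 105/140]
  105 → stock rod 6 (new)  [load 105/140]
  80 → stock rod 7 (new)  [load 80/140]
  45 → stock rod 7  [load 125/140]
  45 → stock rod 8 (new)  [load 45/140]
  30 → stock rod 1  [load 140/140]
  30 → stock rod 2  [load 140/140]
  25 → stock rod 3  [load 135/140]
  20 → stock rod 4  [load 125/140]
  15 → stock rod 4  [load 140/140]
8 stock rods opened.

8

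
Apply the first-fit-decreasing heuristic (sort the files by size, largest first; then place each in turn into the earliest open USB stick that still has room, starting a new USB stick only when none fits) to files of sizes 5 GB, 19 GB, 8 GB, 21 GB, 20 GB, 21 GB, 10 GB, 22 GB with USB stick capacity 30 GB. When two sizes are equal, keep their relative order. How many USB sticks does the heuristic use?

5

Sorted descending: 22, 21, 21, 20, 19, 10, 8, 5.
  22 → USB stick 1 (new)  [load 22/30]
  21 → USB stick 2 (new)  [load 21/30]
  21 → USB stick 3 (new)  [load 21/30]
  20 → USB stick 4 (new)  [load 20/30]
  19 → USB stick 5 (new)  [load 19/30]
  10 → USB stick 4  [load 30/30]
  8 → USB stick 1  [load 30/30]
  5 → USB stick 2  [load 26/30]
5 USB sticks opened.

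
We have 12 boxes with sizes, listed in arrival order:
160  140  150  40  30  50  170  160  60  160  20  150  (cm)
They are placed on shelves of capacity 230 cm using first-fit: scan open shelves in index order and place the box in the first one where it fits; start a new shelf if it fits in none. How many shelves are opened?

7

  160 → shelf 1 (new)  [load 160/230]
  140 → shelf 2 (new)  [load 140/230]
  150 → shelf 3 (new)  [load 150/230]
  40 → shelf 1  [load 200/230]
  30 → shelf 1  [load 230/230]
  50 → shelf 2  [load 190/230]
  170 → shelf 4 (new)  [load 170/230]
  160 → shelf 5 (new)  [load 160/230]
  60 → shelf 3  [load 210/230]
  160 → shelf 6 (new)  [load 160/230]
  20 → shelf 2  [load 210/230]
  150 → shelf 7 (new)  [load 150/230]
7 shelves opened.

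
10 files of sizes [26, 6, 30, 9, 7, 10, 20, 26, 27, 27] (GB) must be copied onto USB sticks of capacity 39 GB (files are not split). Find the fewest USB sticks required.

Total = 30 + 27 + 27 + 26 + 26 + 20 + 10 + 9 + 7 + 6 = 188 GB.
Lower bound: ⌈188/39⌉ = 5 USB sticks.
Also, 6 files each exceed 39/2 GB, and no two of those can share a USB stick, so at least 6 USB sticks are needed.
A packing using 6 USB sticks:
  USB stick 1: 30 + 9 = 39
  USB stick 2: 27 + 10 = 37
  USB stick 3: 27 + 7 = 34
  USB stick 4: 26 + 6 = 32
  USB stick 5: 26 = 26
  USB stick 6: 20 = 20
This matches the lower bound, so 6 is optimal.

6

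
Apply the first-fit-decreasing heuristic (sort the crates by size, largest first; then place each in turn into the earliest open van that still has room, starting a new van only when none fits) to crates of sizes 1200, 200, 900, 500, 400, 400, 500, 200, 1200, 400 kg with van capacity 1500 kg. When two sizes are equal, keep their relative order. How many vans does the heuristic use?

5

Sorted descending: 1200, 1200, 900, 500, 500, 400, 400, 400, 200, 200.
  1200 → van 1 (new)  [load 1200/1500]
  1200 → van 2 (new)  [load 1200/1500]
  900 → van 3 (new)  [load 900/1500]
  500 → van 3  [load 1400/1500]
  500 → van 4 (new)  [load 500/1500]
  400 → van 4  [load 900/1500]
  400 → van 4  [load 1300/1500]
  400 → van 5 (new)  [load 400/1500]
  200 → van 1  [load 1400/1500]
  200 → van 2  [load 1400/1500]
5 vans opened.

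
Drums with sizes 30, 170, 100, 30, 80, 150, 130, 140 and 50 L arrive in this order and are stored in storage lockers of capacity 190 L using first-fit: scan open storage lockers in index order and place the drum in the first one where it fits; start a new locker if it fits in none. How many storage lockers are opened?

  30 → locker 1 (new)  [load 30/190]
  170 → locker 2 (new)  [load 170/190]
  100 → locker 1  [load 130/190]
  30 → locker 1  [load 160/190]
  80 → locker 3 (new)  [load 80/190]
  150 → locker 4 (new)  [load 150/190]
  130 → locker 5 (new)  [load 130/190]
  140 → locker 6 (new)  [load 140/190]
  50 → locker 3  [load 130/190]
6 storage lockers opened.

6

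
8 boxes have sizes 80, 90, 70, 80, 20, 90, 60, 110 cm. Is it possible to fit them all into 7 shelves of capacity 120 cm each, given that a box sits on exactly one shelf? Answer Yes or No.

A valid assignment using 7 shelves:
  shelf 1: 110 = 110
  shelf 2: 90 + 20 = 110
  shelf 3: 90 = 90
  shelf 4: 80 = 80
  shelf 5: 80 = 80
  shelf 6: 70 = 70
  shelf 7: 60 = 60
Every load is within 120 cm, so 7 shelves suffice.

Yes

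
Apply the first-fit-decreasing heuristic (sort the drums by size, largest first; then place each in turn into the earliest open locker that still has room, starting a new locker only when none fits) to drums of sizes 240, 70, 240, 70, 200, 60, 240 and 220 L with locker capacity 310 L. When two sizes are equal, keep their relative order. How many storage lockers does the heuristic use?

5

Sorted descending: 240, 240, 240, 220, 200, 70, 70, 60.
  240 → locker 1 (new)  [load 240/310]
  240 → locker 2 (new)  [load 240/310]
  240 → locker 3 (new)  [load 240/310]
  220 → locker 4 (new)  [load 220/310]
  200 → locker 5 (new)  [load 200/310]
  70 → locker 1  [load 310/310]
  70 → locker 2  [load 310/310]
  60 → locker 3  [load 300/310]
5 storage lockers opened.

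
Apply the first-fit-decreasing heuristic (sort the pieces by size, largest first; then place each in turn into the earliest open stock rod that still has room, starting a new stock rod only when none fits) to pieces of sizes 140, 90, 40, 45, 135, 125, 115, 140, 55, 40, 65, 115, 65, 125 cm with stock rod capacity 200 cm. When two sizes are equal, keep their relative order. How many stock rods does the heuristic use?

Sorted descending: 140, 140, 135, 125, 125, 115, 115, 90, 65, 65, 55, 45, 40, 40.
  140 → stock rod 1 (new)  [load 140/200]
  140 → stock rod 2 (new)  [load 140/200]
  135 → stock rod 3 (new)  [load 135/200]
  125 → stock rod 4 (new)  [load 125/200]
  125 → stock rod 5 (new)  [load 125/200]
  115 → stock rod 6 (new)  [load 115/200]
  115 → stock rod 7 (new)  [load 115/200]
  90 → stock rod 8 (new)  [load 90/200]
  65 → stock rod 3  [load 200/200]
  65 → stock rod 4  [load 190/200]
  55 → stock rod 1  [load 195/200]
  45 → stock rod 2  [load 185/200]
  40 → stock rod 5  [load 165/200]
  40 → stock rod 6  [load 155/200]
8 stock rods opened.

8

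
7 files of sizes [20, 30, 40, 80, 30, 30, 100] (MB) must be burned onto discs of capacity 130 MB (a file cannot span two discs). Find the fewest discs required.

Total = 100 + 80 + 40 + 30 + 30 + 30 + 20 = 330 MB.
Lower bound: ⌈330/130⌉ = 3 discs.
A packing using 3 discs:
  disc 1: 100 + 30 = 130
  disc 2: 80 + 40 = 120
  disc 3: 30 + 30 + 20 = 80
This matches the lower bound, so 3 is optimal.

3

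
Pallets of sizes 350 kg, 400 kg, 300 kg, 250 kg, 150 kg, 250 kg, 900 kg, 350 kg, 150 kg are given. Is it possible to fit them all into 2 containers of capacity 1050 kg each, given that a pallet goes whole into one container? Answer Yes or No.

Total = 3100 kg; ⌈3100/1050⌉ = 3.
At least 3 containers are required, but only 2 are allowed.

No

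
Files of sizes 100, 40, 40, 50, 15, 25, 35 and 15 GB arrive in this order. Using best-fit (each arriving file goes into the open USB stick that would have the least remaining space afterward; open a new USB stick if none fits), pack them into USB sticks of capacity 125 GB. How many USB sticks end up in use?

  100 → USB stick 1 (new)  [load 100/125]
  40 → USB stick 2 (new)  [load 40/125]
  40 → USB stick 2  [load 80/125]
  50 → USB stick 3 (new)  [load 50/125]
  15 → USB stick 1  [load 115/125]
  25 → USB stick 2  [load 105/125]
  35 → USB stick 3  [load 85/125]
  15 → USB stick 2  [load 120/125]
3 USB sticks opened.

3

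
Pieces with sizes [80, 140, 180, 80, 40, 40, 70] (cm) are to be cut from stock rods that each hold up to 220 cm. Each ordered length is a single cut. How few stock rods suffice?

3

Total = 180 + 140 + 80 + 80 + 70 + 40 + 40 = 630 cm.
Lower bound: ⌈630/220⌉ = 3 stock rods.
A packing using 3 stock rods:
  stock rod 1: 180 + 40 = 220
  stock rod 2: 140 + 80 = 220
  stock rod 3: 80 + 70 + 40 = 190
This matches the lower bound, so 3 is optimal.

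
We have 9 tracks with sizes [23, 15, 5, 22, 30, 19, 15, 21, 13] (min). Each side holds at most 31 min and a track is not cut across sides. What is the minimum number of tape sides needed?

Total = 30 + 23 + 22 + 21 + 19 + 15 + 15 + 13 + 5 = 163 min.
Lower bound: ⌈163/31⌉ = 6 tape sides.
A packing using 7 tape sides:
  side 1: 30 = 30
  side 2: 23 + 5 = 28
  side 3: 22 = 22
  side 4: 21 = 21
  side 5: 19 = 19
  side 6: 15 + 15 = 30
  side 7: 13 = 13
No arrangement into 6 tape sides stays within capacity, so 7 is optimal.

7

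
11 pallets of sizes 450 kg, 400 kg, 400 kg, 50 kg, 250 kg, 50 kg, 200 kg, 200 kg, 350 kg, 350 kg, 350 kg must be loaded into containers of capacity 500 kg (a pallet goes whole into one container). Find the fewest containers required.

8

Total = 450 + 400 + 400 + 350 + 350 + 350 + 250 + 200 + 200 + 50 + 50 = 3050 kg.
Lower bound: ⌈3050/500⌉ = 7 containers.
A packing using 8 containers:
  container 1: 450 + 50 = 500
  container 2: 400 + 50 = 450
  container 3: 400 = 400
  container 4: 350 = 350
  container 5: 350 = 350
  container 6: 350 = 350
  container 7: 250 + 200 = 450
  container 8: 200 = 200
No arrangement into 7 containers stays within capacity, so 8 is optimal.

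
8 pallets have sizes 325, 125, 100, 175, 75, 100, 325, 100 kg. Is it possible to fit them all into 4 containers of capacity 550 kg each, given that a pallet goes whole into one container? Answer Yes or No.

Yes

A valid assignment using 3 containers:
  container 1: 325 + 175 = 500
  container 2: 325 + 125 + 100 = 550
  container 3: 100 + 100 + 75 = 275
That uses only 3 ≤ 4, so 4 containers are enough.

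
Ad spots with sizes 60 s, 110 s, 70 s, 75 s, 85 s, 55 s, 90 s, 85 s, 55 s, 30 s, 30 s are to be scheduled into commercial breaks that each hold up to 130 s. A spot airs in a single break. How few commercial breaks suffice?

7

Total = 110 + 90 + 85 + 85 + 75 + 70 + 60 + 55 + 55 + 30 + 30 = 745 s.
Lower bound: ⌈745/130⌉ = 6 commercial breaks.
A packing using 7 commercial breaks:
  break 1: 110 = 110
  break 2: 90 + 30 = 120
  break 3: 85 + 30 = 115
  break 4: 85 = 85
  break 5: 75 + 55 = 130
  break 6: 70 + 60 = 130
  break 7: 55 = 55
No arrangement into 6 commercial breaks stays within capacity, so 7 is optimal.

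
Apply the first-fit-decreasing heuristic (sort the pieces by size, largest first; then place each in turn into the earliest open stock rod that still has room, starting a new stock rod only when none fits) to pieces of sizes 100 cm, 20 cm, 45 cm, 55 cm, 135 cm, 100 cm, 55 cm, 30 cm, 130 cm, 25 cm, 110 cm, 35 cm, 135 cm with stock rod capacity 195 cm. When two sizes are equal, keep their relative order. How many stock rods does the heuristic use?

6

Sorted descending: 135, 135, 130, 110, 100, 100, 55, 55, 45, 35, 30, 25, 20.
  135 → stock rod 1 (new)  [load 135/195]
  135 → stock rod 2 (new)  [load 135/195]
  130 → stock rod 3 (new)  [load 130/195]
  110 → stock rod 4 (new)  [load 110/195]
  100 → stock rod 5 (new)  [load 100/195]
  100 → stock rod 6 (new)  [load 100/195]
  55 → stock rod 1  [load 190/195]
  55 → stock rod 2  [load 190/195]
  45 → stock rod 3  [load 175/195]
  35 → stock rod 4  [load 145/195]
  30 → stock rod 4  [load 175/195]
  25 → stock rod 5  [load 125/195]
  20 → stock rod 3  [load 195/195]
6 stock rods opened.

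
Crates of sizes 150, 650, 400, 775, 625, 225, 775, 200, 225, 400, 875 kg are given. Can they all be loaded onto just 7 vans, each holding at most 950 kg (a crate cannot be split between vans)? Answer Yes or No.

A valid assignment using 7 vans:
  van 1: 875 = 875
  van 2: 775 + 150 = 925
  van 3: 775 = 775
  van 4: 650 + 225 = 875
  van 5: 625 + 225 = 850
  van 6: 400 + 400 = 800
  van 7: 200 = 200
Every load is within 950 kg, so 7 vans suffice.

Yes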